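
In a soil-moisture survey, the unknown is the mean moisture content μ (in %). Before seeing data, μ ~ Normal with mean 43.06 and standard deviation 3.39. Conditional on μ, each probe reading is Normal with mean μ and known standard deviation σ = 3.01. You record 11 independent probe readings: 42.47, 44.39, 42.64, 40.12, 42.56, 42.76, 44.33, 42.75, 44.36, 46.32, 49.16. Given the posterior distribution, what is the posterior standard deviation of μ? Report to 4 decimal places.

For Normal data with known variance σ², a Normal(μ₀, σ₀²) prior on μ is conjugate. Posterior precision = 1/σ₀² + n/σ²; posterior mean is the precision-weighted average of μ₀ and x̄.
σ₀² = 3.39² = 11.4921, σ² = 3.01² = 9.0601; σ² + n·σ₀² = 9.0601 + 11·11.4921 = 135.4732.
Posterior precision = 1/σ₀² + n/σ² = 1/11.4921 + 11/9.0601 = (σ² + n·σ₀²)/(σ₀²σ²) = 135.4732/(11.4921·9.0601); posterior variance σₙ² = σ₀²σ²/(σ² + n·σ₀²) = 11.4921·9.0601/135.4732 = 0.768562.
Posterior SD = √σₙ² = √(11.4921·9.0601/135.4732) = 0.8767.

0.8767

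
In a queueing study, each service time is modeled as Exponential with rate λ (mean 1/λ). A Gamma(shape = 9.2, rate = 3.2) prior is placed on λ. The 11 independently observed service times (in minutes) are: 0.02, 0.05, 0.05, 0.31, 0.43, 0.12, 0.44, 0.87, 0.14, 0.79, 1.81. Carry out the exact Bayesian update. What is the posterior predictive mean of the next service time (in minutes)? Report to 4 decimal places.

With a Gamma(shape α, rate β) prior on the exponential rate λ, the posterior after n observations with total T = Σxᵢ is Gamma(α+n, β+T).
Sum of observations T = 5.03 minutes; n = 11.
Posterior: Gamma(9.2+11, 3.2+5.03) = Gamma(20.2, 8.23).
The predictive distribution for the next observation is Lomax; its mean is β/(α−1) = 8.23/19.2 = 0.4286.

0.4286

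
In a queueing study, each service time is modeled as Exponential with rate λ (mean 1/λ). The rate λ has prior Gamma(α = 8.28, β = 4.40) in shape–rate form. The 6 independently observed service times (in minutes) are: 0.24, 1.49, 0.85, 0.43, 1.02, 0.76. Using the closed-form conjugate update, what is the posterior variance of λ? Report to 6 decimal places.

With a Gamma(shape α, rate β) prior on the exponential rate λ, the posterior after n observations with total T = Σxᵢ is Gamma(α+n, β+T).
Sum of observations T = 4.79 minutes; n = 6.
Posterior: Gamma(8.28+6, 4.40+4.79) = Gamma(14.28, 9.19).
Var = α/β² = 0.169082.

0.169082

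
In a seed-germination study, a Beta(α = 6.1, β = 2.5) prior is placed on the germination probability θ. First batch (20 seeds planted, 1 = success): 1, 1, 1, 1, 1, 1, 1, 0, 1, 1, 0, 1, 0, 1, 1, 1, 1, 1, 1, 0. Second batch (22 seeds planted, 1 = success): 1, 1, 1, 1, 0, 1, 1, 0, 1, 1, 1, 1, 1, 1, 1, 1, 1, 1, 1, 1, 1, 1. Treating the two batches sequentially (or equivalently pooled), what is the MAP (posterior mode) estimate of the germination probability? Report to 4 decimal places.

The Beta prior is conjugate to a Binomial/Bernoulli likelihood; the update adds successes to α and failures to β.
After batch 1: Beta(6.1+16, 2.5+4) = Beta(22.1, 6.5).
After batch 2: Beta(22.1+20, 6.5+2) = Beta(42.1, 8.5).
Mode of Beta(a,b) for a,b>1 is (a−1)/(a+b−2) = 41.1/48.6 = 0.8457.

0.8457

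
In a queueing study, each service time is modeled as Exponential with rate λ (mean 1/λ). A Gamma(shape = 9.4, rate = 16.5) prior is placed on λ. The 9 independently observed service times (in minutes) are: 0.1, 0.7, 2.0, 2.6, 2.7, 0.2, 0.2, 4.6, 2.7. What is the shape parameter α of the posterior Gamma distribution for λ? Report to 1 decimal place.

With a Gamma(shape α, rate β) prior on the exponential rate λ, the posterior after n observations with total T = Σxᵢ is Gamma(α+n, β+T).
Sum of observations T = 15.8 minutes; n = 9.
Posterior: Gamma(9.4+9, 16.5+15.8) = Gamma(18.4, 32.3).
Posterior α = 18.4.

18.4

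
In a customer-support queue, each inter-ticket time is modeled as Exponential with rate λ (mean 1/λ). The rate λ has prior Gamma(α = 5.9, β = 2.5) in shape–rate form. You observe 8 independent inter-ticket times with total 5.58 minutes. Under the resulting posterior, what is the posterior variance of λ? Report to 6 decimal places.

With a Gamma(shape α, rate β) prior on the exponential rate λ, the posterior after n observations with total T = Σxᵢ is Gamma(α+n, β+T).
Posterior: Gamma(5.9+8, 2.5+5.58) = Gamma(13.9, 8.08).
Var = α/β² = 0.212908.

0.212908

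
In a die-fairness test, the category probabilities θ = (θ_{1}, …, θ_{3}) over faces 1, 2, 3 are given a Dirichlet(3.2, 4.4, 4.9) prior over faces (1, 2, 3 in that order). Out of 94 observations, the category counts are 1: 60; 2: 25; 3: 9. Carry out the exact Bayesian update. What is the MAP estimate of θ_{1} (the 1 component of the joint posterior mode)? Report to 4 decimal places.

0.6010

The Dirichlet prior is conjugate to the Multinomial likelihood: each posterior αⱼ = prior αⱼ + observed count nⱼ.
Posterior concentration: (63.2, 29.4, 13.9), total = 106.5.
Joint mode component: (α_{1}−1)/(Σα−K) = 62.2/103.5 = 0.6010.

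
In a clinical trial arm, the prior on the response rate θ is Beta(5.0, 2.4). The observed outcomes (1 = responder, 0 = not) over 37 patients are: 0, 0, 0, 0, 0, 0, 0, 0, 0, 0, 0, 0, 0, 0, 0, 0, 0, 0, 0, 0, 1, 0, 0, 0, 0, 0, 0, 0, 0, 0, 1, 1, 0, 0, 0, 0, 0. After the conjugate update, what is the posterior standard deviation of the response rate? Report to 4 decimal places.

0.0570

The Beta prior is conjugate to a Binomial/Bernoulli likelihood; the update adds successes to α and failures to β.
Posterior: Beta(α+k, β+n−k) = Beta(5.0+3, 2.4+34) = Beta(8.0, 36.4).
Var = αβ/((α+β)²(α+β+1)) = 8.0·36.4/(44.4²·45.4) = 0.00325364; SD = √0.00325364 = 0.0570.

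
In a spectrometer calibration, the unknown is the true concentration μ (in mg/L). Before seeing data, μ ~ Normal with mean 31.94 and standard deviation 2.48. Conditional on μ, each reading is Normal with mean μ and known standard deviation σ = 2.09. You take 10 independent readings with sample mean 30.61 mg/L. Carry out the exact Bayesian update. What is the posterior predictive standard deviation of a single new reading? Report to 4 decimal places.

For Normal data with known variance σ², a Normal(μ₀, σ₀²) prior on μ is conjugate. Posterior precision = 1/σ₀² + n/σ²; posterior mean is the precision-weighted average of μ₀ and x̄.
σ₀² = 2.48² = 6.1504, σ² = 2.09² = 4.3681; σ² + n·σ₀² = 4.3681 + 10·6.1504 = 65.8721.
Posterior precision = 1/σ₀² + n/σ² = 1/6.1504 + 10/4.3681 = (σ² + n·σ₀²)/(σ₀²σ²) = 65.8721/(6.1504·4.3681); posterior variance σₙ² = σ₀²σ²/(σ² + n·σ₀²) = 6.1504·4.3681/65.8721 = 0.407844.
Predictive variance for one new observation = σₙ² + σ² = 6.1504·4.3681/65.8721 + 4.3681 = σ²·(σ₀² + 65.8721)/65.8721 = 4.3681·72.0225/65.8721 = 4.775944; SD = √(4.3681·72.0225/65.8721) = 2.1854.

2.1854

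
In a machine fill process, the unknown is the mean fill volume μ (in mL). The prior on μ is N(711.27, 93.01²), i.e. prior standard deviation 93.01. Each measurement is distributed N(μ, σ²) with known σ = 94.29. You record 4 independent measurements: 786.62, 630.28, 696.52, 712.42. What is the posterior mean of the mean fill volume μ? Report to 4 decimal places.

For Normal data with known variance σ², a Normal(μ₀, σ₀²) prior on μ is conjugate. Posterior precision = 1/σ₀² + n/σ²; posterior mean is the precision-weighted average of μ₀ and x̄.
Σxᵢ = 786.62 + 630.28 + 696.52 + 712.42 = 2825.84, so n·x̄ = 2825.84.
σ₀² = 93.01² = 8650.8601, σ² = 94.29² = 8890.6041; σ² + n·σ₀² = 8890.6041 + 4·8650.8601 = 43494.0445.
Posterior mean = (μ₀/σ₀² + n·x̄/σ²)/(1/σ₀² + n/σ²) = (σ²·μ₀ + σ₀²·n·x̄)/(σ² + n·σ₀²) = (8890.6041·711.27 + 8650.8601·2825.84)/43494.0445 = 30769566.483191/43494.0445 = 707.4432.

707.4432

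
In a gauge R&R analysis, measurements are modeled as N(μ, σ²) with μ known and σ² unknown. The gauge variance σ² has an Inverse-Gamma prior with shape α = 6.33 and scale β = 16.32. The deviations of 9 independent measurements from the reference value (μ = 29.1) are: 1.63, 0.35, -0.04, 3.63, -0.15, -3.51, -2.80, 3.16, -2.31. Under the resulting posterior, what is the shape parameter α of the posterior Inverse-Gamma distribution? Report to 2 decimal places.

10.83

With known mean μ and an Inverse-Gamma(α, β) prior on σ², the Normal likelihood is conjugate: posterior is Inv-Gamma(α + n/2, β + Σ(xᵢ−μ)²/2).
Σ(xᵢ−μ)² = (1.63)² + (0.35)² + (-0.04)² + (3.63)² + (-0.15)² + (-3.51)² + (-2.80)² + (3.16)² + (-2.31)² = 51.4622.
Posterior: Inv-Gamma(6.33 + 9/2, 16.32 + 51.4622/2) = Inv-Gamma(10.83, 42.05110).
Posterior α = 10.83.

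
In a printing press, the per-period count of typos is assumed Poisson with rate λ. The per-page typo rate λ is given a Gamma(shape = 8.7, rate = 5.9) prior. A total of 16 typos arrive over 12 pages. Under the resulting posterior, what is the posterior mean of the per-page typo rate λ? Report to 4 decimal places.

1.3799

With a Gamma(shape α, rate β) prior, the Poisson likelihood is conjugate: the posterior is Gamma(α + ΣXᵢ, β + n).
Posterior: Gamma(α+S, β+n) = Gamma(8.7+16, 5.9+12) = Gamma(24.7, 17.9).
Posterior mean = α/β = 24.7/17.9 = 1.3799.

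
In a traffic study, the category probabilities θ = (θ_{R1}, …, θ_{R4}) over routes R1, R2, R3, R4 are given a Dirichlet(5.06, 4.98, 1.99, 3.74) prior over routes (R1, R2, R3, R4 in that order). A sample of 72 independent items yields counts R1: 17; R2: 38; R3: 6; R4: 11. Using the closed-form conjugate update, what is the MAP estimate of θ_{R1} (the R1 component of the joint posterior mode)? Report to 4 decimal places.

The Dirichlet prior is conjugate to the Multinomial likelihood: each posterior αⱼ = prior αⱼ + observed count nⱼ.
Posterior concentration: (22.06, 42.98, 7.99, 14.74), total = 87.77.
Joint mode component: (α_{R1}−1)/(Σα−K) = 21.06/83.77 = 0.2514.

0.2514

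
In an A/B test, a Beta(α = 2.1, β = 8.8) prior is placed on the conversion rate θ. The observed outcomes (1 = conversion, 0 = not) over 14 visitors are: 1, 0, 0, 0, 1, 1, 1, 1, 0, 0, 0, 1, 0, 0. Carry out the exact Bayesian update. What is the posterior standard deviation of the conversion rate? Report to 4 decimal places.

0.0921

The Beta prior is conjugate to a Binomial/Bernoulli likelihood; the update adds successes to α and failures to β.
Posterior: Beta(α+k, β+n−k) = Beta(2.1+6, 8.8+8) = Beta(8.1, 16.8).
Var = αβ/((α+β)²(α+β+1)) = 8.1·16.8/(24.9²·25.9) = 0.00847414; SD = √0.00847414 = 0.0921.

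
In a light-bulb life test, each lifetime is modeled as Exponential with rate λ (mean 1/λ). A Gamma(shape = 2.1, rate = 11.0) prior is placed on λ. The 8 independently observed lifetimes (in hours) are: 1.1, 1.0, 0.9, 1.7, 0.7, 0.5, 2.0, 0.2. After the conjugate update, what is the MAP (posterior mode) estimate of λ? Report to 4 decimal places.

0.4764

With a Gamma(shape α, rate β) prior on the exponential rate λ, the posterior after n observations with total T = Σxᵢ is Gamma(α+n, β+T).
Sum of observations T = 8.1 hours; n = 8.
Posterior: Gamma(2.1+8, 11.0+8.1) = Gamma(10.1, 19.1).
Mode = (α−1)/β = 0.4764.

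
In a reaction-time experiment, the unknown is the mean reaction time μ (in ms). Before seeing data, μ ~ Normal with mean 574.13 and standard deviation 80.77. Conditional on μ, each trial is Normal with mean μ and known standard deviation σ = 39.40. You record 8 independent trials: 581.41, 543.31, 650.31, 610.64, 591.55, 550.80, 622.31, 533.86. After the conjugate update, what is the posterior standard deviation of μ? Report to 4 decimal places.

For Normal data with known variance σ², a Normal(μ₀, σ₀²) prior on μ is conjugate. Posterior precision = 1/σ₀² + n/σ²; posterior mean is the precision-weighted average of μ₀ and x̄.
σ₀² = 80.77² = 6523.7929, σ² = 39.40² = 1552.36; σ² + n·σ₀² = 1552.36 + 8·6523.7929 = 53742.7032.
Posterior precision = 1/σ₀² + n/σ² = 1/6523.7929 + 8/1552.36 = (σ² + n·σ₀²)/(σ₀²σ²) = 53742.7032/(6523.7929·1552.36); posterior variance σₙ² = σ₀²σ²/(σ² + n·σ₀²) = 6523.7929·1552.36/53742.7032 = 188.440003.
Posterior SD = √σₙ² = √(6523.7929·1552.36/53742.7032) = 13.7273.

13.7273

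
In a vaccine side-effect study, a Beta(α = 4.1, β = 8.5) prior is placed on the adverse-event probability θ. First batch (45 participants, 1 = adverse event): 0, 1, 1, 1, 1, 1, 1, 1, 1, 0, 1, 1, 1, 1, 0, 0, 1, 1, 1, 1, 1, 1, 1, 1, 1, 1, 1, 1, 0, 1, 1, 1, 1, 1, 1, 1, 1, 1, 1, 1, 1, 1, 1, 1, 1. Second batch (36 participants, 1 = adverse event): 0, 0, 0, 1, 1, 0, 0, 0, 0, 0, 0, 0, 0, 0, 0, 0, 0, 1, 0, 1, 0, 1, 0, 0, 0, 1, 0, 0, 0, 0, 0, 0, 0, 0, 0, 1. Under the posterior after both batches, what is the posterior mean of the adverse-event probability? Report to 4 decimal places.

0.5459

The Beta prior is conjugate to a Binomial/Bernoulli likelihood; the update adds successes to α and failures to β.
After batch 1: Beta(4.1+40, 8.5+5) = Beta(44.1, 13.5).
After batch 2: Beta(44.1+7, 13.5+29) = Beta(51.1, 42.5).
Posterior mean = α/(α+β) = 51.1/93.6 = 0.5459.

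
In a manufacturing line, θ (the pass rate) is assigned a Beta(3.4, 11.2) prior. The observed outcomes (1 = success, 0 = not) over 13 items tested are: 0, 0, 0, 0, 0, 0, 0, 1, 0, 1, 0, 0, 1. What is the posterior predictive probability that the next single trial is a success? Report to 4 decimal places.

The Beta prior is conjugate to a Binomial/Bernoulli likelihood; the update adds successes to α and failures to β.
Posterior: Beta(α+k, β+n−k) = Beta(3.4+3, 11.2+10) = Beta(6.4, 21.2).
For a single future Bernoulli trial, P(success | data) = α/(α+β) = 0.2319.

0.2319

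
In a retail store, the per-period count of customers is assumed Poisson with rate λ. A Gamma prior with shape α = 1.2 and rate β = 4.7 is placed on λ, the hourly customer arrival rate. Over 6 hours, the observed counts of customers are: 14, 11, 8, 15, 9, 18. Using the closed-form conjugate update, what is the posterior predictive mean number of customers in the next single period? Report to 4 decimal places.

With a Gamma(shape α, rate β) prior, the Poisson likelihood is conjugate: the posterior is Gamma(α + ΣXᵢ, β + n).
Sum of counts S = 75 over n = 6 hours.
Posterior: Gamma(α+S, β+n) = Gamma(1.2+75, 4.7+6) = Gamma(76.2, 10.7).
The predictive distribution for one future period is NegBinom with mean α/β = 7.1215.

7.1215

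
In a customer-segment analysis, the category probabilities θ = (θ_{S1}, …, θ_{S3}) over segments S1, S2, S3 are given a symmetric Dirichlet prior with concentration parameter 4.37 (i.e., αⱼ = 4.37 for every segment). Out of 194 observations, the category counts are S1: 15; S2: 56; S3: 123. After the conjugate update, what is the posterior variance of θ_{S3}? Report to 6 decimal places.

The Dirichlet prior is conjugate to the Multinomial likelihood: each posterior αⱼ = prior αⱼ + observed count nⱼ.
Posterior concentration: (19.37, 60.37, 127.37), total = 207.11.
Var[θ_j] = α_j(Σα−α_j)/((Σα)²(Σα+1)) = 127.37·79.74/(207.11²·208.11) = 0.001138.

0.001138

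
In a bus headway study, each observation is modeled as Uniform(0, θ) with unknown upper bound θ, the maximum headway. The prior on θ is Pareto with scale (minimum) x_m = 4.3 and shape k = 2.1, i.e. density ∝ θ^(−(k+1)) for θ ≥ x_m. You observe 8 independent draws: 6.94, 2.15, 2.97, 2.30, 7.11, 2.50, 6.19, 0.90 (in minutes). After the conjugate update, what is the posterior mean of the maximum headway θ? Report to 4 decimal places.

7.8913

A Pareto(scale x_m, shape k) prior on the upper bound θ of Uniform(0, θ) is conjugate: posterior is Pareto(max(x_m, max xᵢ), k + n).
Sample maximum = 7.11; prior scale x_m = 4.3 → posterior scale = max = 7.11.
Posterior shape = 2.1 + 8 = 10.1.
E[θ|data] = k·x_m/(k−1) = 10.1·7.11/9.1 = 7.8913.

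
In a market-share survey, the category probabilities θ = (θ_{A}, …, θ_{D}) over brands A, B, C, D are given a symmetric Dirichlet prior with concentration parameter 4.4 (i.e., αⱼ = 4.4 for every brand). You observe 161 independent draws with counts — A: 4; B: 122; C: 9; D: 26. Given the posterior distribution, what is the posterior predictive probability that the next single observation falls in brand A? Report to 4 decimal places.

The Dirichlet prior is conjugate to the Multinomial likelihood: each posterior αⱼ = prior αⱼ + observed count nⱼ.
Posterior concentration: (8.4, 126.4, 13.4, 30.4), total = 178.6.
P(next = A | data) = α_{A}/Σα = 0.0470.

0.0470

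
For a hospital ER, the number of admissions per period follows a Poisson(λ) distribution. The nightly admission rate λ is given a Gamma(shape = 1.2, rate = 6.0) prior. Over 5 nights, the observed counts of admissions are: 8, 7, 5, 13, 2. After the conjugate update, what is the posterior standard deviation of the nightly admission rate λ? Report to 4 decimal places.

With a Gamma(shape α, rate β) prior, the Poisson likelihood is conjugate: the posterior is Gamma(α + ΣXᵢ, β + n).
Sum of counts S = 35 over n = 5 nights.
Posterior: Gamma(α+S, β+n) = Gamma(1.2+35, 6.0+5) = Gamma(36.2, 11.0).
SD = √α/β = √36.2/11.0 = 0.5470.

0.5470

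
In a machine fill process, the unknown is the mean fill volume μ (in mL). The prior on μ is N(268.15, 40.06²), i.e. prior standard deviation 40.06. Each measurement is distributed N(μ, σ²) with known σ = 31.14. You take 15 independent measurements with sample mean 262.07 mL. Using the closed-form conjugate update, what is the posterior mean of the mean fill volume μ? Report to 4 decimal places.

For Normal data with known variance σ², a Normal(μ₀, σ₀²) prior on μ is conjugate. Posterior precision = 1/σ₀² + n/σ²; posterior mean is the precision-weighted average of μ₀ and x̄.
n·x̄ = 15·262.07 = 3931.05.
σ₀² = 40.06² = 1604.8036, σ² = 31.14² = 969.6996; σ² + n·σ₀² = 969.6996 + 15·1604.8036 = 25041.7536.
Posterior mean = (μ₀/σ₀² + n·x̄/σ²)/(1/σ₀² + n/σ²) = (σ²·μ₀ + σ₀²·n·x̄)/(σ² + n·σ₀²) = (969.6996·268.15 + 1604.8036·3931.05)/25041.7536 = 6568588.13952/25041.7536 = 262.3054.

262.3054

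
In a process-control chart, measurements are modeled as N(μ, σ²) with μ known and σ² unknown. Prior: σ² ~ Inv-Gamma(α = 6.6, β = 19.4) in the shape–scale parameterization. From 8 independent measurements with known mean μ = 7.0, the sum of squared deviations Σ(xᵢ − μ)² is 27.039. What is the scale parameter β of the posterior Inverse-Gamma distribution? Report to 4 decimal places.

32.9195

With known mean μ and an Inverse-Gamma(α, β) prior on σ², the Normal likelihood is conjugate: posterior is Inv-Gamma(α + n/2, β + Σ(xᵢ−μ)²/2).
Posterior: Inv-Gamma(6.6 + 8/2, 19.4 + 27.039/2) = Inv-Gamma(10.60, 32.9195).
Posterior β = 32.9195.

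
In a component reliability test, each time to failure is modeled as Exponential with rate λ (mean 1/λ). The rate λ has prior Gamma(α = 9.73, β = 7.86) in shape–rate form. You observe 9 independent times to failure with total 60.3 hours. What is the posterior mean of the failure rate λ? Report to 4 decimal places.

0.2748

With a Gamma(shape α, rate β) prior on the exponential rate λ, the posterior after n observations with total T = Σxᵢ is Gamma(α+n, β+T).
Posterior: Gamma(9.73+9, 7.86+60.3) = Gamma(18.73, 68.16).
Posterior mean of λ = α/β = 18.73/68.16 = 0.2748.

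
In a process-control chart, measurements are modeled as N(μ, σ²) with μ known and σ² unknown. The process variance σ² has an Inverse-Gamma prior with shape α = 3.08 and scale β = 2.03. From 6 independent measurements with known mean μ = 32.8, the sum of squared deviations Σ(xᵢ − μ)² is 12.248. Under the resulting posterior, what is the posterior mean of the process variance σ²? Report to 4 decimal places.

With known mean μ and an Inverse-Gamma(α, β) prior on σ², the Normal likelihood is conjugate: posterior is Inv-Gamma(α + n/2, β + Σ(xᵢ−μ)²/2).
Posterior: Inv-Gamma(3.08 + 6/2, 2.03 + 12.248/2) = Inv-Gamma(6.08, 8.1540).
E[σ²|data] = β/(α−1) = 8.1540/5.08 = 1.6051.

1.6051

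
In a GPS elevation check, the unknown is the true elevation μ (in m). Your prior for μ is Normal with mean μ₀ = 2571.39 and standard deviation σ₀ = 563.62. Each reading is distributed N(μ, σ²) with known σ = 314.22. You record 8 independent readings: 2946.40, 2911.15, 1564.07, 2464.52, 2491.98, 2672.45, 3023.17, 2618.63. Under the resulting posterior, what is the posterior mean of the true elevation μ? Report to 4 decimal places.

For Normal data with known variance σ², a Normal(μ₀, σ₀²) prior on μ is conjugate. Posterior precision = 1/σ₀² + n/σ²; posterior mean is the precision-weighted average of μ₀ and x̄.
Σxᵢ = 2946.40 + 2911.15 + 1564.07 + 2464.52 + 2491.98 + 2672.45 + 3023.17 + 2618.63 = 20692.37, so n·x̄ = 20692.37.
σ₀² = 563.62² = 317667.5044, σ² = 314.22² = 98734.2084; σ² + n·σ₀² = 98734.2084 + 8·317667.5044 = 2640074.2436.
Posterior mean = (μ₀/σ₀² + n·x̄/σ²)/(1/σ₀² + n/σ²) = (σ²·μ₀ + σ₀²·n·x̄)/(σ² + n·σ₀²) = (98734.2084·2571.39 + 317667.5044·20692.37)/2640074.2436 = 6827177694.159104/2640074.2436 = 2585.9794.

2585.9794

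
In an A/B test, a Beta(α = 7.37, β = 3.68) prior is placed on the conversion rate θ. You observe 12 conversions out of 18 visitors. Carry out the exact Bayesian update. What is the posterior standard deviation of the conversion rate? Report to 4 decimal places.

0.0860

The Beta prior is conjugate to a Binomial/Bernoulli likelihood; the update adds successes to α and failures to β.
Posterior: Beta(α+k, β+n−k) = Beta(7.37+12, 3.68+6) = Beta(19.37, 9.68).
Var = αβ/((α+β)²(α+β+1)) = 19.37·9.68/(29.05²·30.05) = 0.00739381; SD = √0.00739381 = 0.0860.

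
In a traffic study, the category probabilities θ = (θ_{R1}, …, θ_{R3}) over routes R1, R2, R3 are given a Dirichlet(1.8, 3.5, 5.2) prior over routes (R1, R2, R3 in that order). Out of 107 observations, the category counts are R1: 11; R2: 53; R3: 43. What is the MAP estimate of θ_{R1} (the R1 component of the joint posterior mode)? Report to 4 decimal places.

The Dirichlet prior is conjugate to the Multinomial likelihood: each posterior αⱼ = prior αⱼ + observed count nⱼ.
Posterior concentration: (12.8, 56.5, 48.2), total = 117.5.
Joint mode component: (α_{R1}−1)/(Σα−K) = 11.8/114.5 = 0.1031.

0.1031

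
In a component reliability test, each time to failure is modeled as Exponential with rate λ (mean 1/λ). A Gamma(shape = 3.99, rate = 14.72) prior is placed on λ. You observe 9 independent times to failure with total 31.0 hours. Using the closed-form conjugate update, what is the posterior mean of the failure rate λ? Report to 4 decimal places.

0.2841

With a Gamma(shape α, rate β) prior on the exponential rate λ, the posterior after n observations with total T = Σxᵢ is Gamma(α+n, β+T).
Posterior: Gamma(3.99+9, 14.72+31.0) = Gamma(12.99, 45.72).
Posterior mean of λ = α/β = 12.99/45.72 = 0.2841.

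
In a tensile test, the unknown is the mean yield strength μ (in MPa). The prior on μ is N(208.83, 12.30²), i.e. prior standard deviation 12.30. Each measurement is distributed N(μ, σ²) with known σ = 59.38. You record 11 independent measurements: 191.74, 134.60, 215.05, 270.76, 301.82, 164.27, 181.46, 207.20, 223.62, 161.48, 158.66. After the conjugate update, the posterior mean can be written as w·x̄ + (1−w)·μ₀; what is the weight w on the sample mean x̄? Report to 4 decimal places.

0.3206

For Normal data with known variance σ², a Normal(μ₀, σ₀²) prior on μ is conjugate. Posterior precision = 1/σ₀² + n/σ²; posterior mean is the precision-weighted average of μ₀ and x̄.
σ₀² = 12.30² = 151.29, σ² = 59.38² = 3525.9844. Prior precision 1/σ₀² = 1/151.29; data precision n/σ² = 11/3525.9844.
w = (n/σ²)/(1/σ₀² + n/σ²) = n·σ₀²/(σ² + n·σ₀²) = 11·151.29/(3525.9844 + 11·151.29) = 1664.19/5190.1744 = 0.3206.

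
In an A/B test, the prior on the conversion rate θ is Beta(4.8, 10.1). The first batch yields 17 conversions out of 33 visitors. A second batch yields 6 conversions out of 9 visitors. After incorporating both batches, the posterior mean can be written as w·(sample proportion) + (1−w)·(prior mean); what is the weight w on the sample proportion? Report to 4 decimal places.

The Beta prior is conjugate to a Binomial/Bernoulli likelihood; the update adds successes to α and failures to β.
Total number of visitors: n = 33 + 9 = 42.
Posterior mean = (α₀+k)/(α₀+β₀+n) = [n/(α₀+β₀+n)]·(k/n) + [(α₀+β₀)/(α₀+β₀+n)]·α₀/(α₀+β₀), so only n and the prior enter the weight.
The weight on the data is w = n/(α₀+β₀+n) = 42/(4.8+10.1+42) = 42/56.9 = 0.7381.

0.7381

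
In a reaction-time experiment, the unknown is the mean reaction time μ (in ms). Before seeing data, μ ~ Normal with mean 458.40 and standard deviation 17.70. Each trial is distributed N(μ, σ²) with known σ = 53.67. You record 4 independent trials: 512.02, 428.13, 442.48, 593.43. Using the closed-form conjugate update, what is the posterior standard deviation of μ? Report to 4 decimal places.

14.7754

For Normal data with known variance σ², a Normal(μ₀, σ₀²) prior on μ is conjugate. Posterior precision = 1/σ₀² + n/σ²; posterior mean is the precision-weighted average of μ₀ and x̄.
σ₀² = 17.70² = 313.29, σ² = 53.67² = 2880.4689; σ² + n·σ₀² = 2880.4689 + 4·313.29 = 4133.6289.
Posterior precision = 1/σ₀² + n/σ² = 1/313.29 + 4/2880.4689 = (σ² + n·σ₀²)/(σ₀²σ²) = 4133.6289/(313.29·2880.4689); posterior variance σₙ² = σ₀²σ²/(σ² + n·σ₀²) = 313.29·2880.4689/4133.6289 = 218.312317.
Posterior SD = √σₙ² = √(313.29·2880.4689/4133.6289) = 14.7754.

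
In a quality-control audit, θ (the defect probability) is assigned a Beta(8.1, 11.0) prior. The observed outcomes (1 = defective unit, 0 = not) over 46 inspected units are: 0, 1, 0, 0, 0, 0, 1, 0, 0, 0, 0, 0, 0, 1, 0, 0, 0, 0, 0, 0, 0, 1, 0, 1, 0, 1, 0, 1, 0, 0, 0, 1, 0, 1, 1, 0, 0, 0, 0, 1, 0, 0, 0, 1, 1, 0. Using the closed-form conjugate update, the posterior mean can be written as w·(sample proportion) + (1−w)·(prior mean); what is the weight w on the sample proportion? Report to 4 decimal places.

0.7066

The Beta prior is conjugate to a Binomial/Bernoulli likelihood; the update adds successes to α and failures to β.
Posterior mean = (α₀+k)/(α₀+β₀+n) = [n/(α₀+β₀+n)]·(k/n) + [(α₀+β₀)/(α₀+β₀+n)]·α₀/(α₀+β₀), so only n and the prior enter the weight.
The weight on the data is w = n/(α₀+β₀+n) = 46/(8.1+11.0+46) = 46/65.1 = 0.7066.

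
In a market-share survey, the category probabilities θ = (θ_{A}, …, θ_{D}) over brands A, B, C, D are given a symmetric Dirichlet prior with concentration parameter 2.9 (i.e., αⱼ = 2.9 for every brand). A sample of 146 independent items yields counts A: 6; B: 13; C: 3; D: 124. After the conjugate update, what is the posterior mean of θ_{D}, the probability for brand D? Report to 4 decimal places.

The Dirichlet prior is conjugate to the Multinomial likelihood: each posterior αⱼ = prior αⱼ + observed count nⱼ.
Posterior concentration: (8.9, 15.9, 5.9, 126.9), total = 157.6.
E[θ_{D}|data] = α_{D}/Σα = 126.9/157.6 = 0.8052.

0.8052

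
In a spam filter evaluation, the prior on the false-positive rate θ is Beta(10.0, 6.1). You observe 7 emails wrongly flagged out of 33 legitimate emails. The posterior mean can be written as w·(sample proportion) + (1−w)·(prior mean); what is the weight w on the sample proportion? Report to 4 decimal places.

0.6721

The Beta prior is conjugate to a Binomial/Bernoulli likelihood; the update adds successes to α and failures to β.
Posterior mean = (α₀+k)/(α₀+β₀+n) = [n/(α₀+β₀+n)]·(k/n) + [(α₀+β₀)/(α₀+β₀+n)]·α₀/(α₀+β₀), so only n and the prior enter the weight.
The weight on the data is w = n/(α₀+β₀+n) = 33/(10.0+6.1+33) = 33/49.1 = 0.6721.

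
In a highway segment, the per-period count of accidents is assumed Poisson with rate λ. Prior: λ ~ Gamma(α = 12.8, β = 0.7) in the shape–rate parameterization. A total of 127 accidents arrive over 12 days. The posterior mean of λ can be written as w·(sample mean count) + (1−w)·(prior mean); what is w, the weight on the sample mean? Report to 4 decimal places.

0.9449

With a Gamma(shape α, rate β) prior, the Poisson likelihood is conjugate: the posterior is Gamma(α + ΣXᵢ, β + n).
Posterior mean = (α₀+S)/(β₀+n) = [n/(β₀+n)]·(S/n) + [β₀/(β₀+n)]·(α₀/β₀), so only n and β₀ enter the weight.
Weight on data w = n/(β₀+n) = 12/(0.7+12) = 12/12.7 = 0.9449.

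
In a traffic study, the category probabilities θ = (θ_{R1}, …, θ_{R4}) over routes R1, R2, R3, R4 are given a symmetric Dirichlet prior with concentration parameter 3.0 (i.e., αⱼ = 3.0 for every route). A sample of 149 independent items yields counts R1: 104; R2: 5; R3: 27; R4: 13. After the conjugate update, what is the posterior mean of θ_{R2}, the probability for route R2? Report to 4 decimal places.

The Dirichlet prior is conjugate to the Multinomial likelihood: each posterior αⱼ = prior αⱼ + observed count nⱼ.
Posterior concentration: (107.0, 8.0, 30.0, 16.0), total = 161.0.
E[θ_{R2}|data] = α_{R2}/Σα = 8.0/161.0 = 0.0497.

0.0497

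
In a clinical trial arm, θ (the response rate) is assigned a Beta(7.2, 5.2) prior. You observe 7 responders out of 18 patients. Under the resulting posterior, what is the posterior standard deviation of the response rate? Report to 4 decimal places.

0.0890

The Beta prior is conjugate to a Binomial/Bernoulli likelihood; the update adds successes to α and failures to β.
Posterior: Beta(α+k, β+n−k) = Beta(7.2+7, 5.2+11) = Beta(14.2, 16.2).
Var = αβ/((α+β)²(α+β+1)) = 14.2·16.2/(30.4²·31.4) = 0.00792732; SD = √0.00792732 = 0.0890.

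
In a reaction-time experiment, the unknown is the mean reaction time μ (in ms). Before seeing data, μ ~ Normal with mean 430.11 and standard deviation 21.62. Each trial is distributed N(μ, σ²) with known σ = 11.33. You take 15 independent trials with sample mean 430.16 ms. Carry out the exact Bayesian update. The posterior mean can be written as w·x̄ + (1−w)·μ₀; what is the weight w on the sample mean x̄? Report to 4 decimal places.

For Normal data with known variance σ², a Normal(μ₀, σ₀²) prior on μ is conjugate. Posterior precision = 1/σ₀² + n/σ²; posterior mean is the precision-weighted average of μ₀ and x̄.
σ₀² = 21.62² = 467.4244, σ² = 11.33² = 128.3689. Prior precision 1/σ₀² = 1/467.4244; data precision n/σ² = 15/128.3689.
w = (n/σ²)/(1/σ₀² + n/σ²) = n·σ₀²/(σ² + n·σ₀²) = 15·467.4244/(128.3689 + 15·467.4244) = 7011.366/7139.7349 = 0.9820.

0.9820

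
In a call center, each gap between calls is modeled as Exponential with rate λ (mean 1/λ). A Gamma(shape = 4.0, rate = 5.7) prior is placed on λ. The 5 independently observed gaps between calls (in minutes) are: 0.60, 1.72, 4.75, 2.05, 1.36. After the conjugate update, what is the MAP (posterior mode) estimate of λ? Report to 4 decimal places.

With a Gamma(shape α, rate β) prior on the exponential rate λ, the posterior after n observations with total T = Σxᵢ is Gamma(α+n, β+T).
Sum of observations T = 10.48 minutes; n = 5.
Posterior: Gamma(4.0+5, 5.7+10.48) = Gamma(9.0, 16.18).
Mode = (α−1)/β = 0.4944.

0.4944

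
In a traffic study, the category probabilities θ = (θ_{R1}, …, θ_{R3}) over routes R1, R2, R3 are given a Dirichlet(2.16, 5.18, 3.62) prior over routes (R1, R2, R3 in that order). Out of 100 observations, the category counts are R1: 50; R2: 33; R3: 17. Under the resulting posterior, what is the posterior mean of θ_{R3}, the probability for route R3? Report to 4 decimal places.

The Dirichlet prior is conjugate to the Multinomial likelihood: each posterior αⱼ = prior αⱼ + observed count nⱼ.
Posterior concentration: (52.16, 38.18, 20.62), total = 110.96.
E[θ_{R3}|data] = α_{R3}/Σα = 20.62/110.96 = 0.1858.

0.1858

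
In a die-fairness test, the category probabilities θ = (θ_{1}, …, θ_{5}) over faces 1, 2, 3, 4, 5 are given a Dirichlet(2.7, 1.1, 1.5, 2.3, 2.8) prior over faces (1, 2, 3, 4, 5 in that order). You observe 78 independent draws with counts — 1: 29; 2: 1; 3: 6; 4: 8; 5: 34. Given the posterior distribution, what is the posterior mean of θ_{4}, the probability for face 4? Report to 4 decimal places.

The Dirichlet prior is conjugate to the Multinomial likelihood: each posterior αⱼ = prior αⱼ + observed count nⱼ.
Posterior concentration: (31.7, 2.1, 7.5, 10.3, 36.8), total = 88.4.
E[θ_{4}|data] = α_{4}/Σα = 10.3/88.4 = 0.1165.

0.1165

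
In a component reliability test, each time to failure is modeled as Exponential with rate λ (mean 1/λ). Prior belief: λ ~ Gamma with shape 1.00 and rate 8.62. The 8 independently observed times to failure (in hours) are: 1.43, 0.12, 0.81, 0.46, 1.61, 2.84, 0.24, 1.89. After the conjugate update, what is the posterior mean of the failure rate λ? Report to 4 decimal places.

With a Gamma(shape α, rate β) prior on the exponential rate λ, the posterior after n observations with total T = Σxᵢ is Gamma(α+n, β+T).
Sum of observations T = 9.40 hours; n = 8.
Posterior: Gamma(1.00+8, 8.62+9.40) = Gamma(9.00, 18.02).
Posterior mean of λ = α/β = 9.00/18.02 = 0.4994.

0.4994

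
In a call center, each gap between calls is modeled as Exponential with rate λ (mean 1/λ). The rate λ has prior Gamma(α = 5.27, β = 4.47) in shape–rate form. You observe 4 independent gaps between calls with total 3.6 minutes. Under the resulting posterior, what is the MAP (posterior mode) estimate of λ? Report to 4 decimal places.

1.0248

With a Gamma(shape α, rate β) prior on the exponential rate λ, the posterior after n observations with total T = Σxᵢ is Gamma(α+n, β+T).
Posterior: Gamma(5.27+4, 4.47+3.6) = Gamma(9.27, 8.07).
Mode = (α−1)/β = 1.0248.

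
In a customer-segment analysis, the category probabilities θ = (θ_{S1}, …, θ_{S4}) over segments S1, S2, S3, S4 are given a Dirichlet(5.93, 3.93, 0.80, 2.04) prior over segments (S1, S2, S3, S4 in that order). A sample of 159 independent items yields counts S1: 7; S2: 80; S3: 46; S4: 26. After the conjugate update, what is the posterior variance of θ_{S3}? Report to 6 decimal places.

The Dirichlet prior is conjugate to the Multinomial likelihood: each posterior αⱼ = prior αⱼ + observed count nⱼ.
Posterior concentration: (12.93, 83.93, 46.80, 28.04), total = 171.70.
Var[θ_j] = α_j(Σα−α_j)/((Σα)²(Σα+1)) = 46.80·124.90/(171.70²·172.70) = 0.001148.

0.001148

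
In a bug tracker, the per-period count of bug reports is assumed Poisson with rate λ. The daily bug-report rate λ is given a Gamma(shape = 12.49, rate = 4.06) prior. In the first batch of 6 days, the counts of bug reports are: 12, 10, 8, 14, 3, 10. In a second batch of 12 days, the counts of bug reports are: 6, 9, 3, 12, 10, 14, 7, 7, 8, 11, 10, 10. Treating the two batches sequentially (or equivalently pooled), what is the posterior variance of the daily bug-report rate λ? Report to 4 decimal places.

With a Gamma(shape α, rate β) prior, the Poisson likelihood is conjugate: the posterior is Gamma(α + ΣXᵢ, β + n).
Batch 1: sum of counts S = 57 over n = 6 days.
After batch 1: Gamma(α+S, β+n) = Gamma(12.49+57, 4.06+6) = Gamma(69.49, 10.06).
Batch 2: sum of counts S = 107 over n = 12 days.
After batch 2: Gamma(α+S, β+n) = Gamma(69.49+107, 10.06+12) = Gamma(176.49, 22.06).
Var = α/β² = 176.49/22.06² = 0.3627.

0.3627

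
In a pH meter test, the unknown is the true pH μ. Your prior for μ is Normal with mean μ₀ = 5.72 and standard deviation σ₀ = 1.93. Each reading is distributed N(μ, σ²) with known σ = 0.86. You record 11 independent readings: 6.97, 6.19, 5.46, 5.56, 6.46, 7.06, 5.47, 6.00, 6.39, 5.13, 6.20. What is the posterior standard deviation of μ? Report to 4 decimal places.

0.2570

For Normal data with known variance σ², a Normal(μ₀, σ₀²) prior on μ is conjugate. Posterior precision = 1/σ₀² + n/σ²; posterior mean is the precision-weighted average of μ₀ and x̄.
σ₀² = 1.93² = 3.7249, σ² = 0.86² = 0.7396; σ² + n·σ₀² = 0.7396 + 11·3.7249 = 41.7135.
Posterior precision = 1/σ₀² + n/σ² = 1/3.7249 + 11/0.7396 = (σ² + n·σ₀²)/(σ₀²σ²) = 41.7135/(3.7249·0.7396); posterior variance σₙ² = σ₀²σ²/(σ² + n·σ₀²) = 3.7249·0.7396/41.7135 = 0.066044.
Posterior SD = √σₙ² = √(3.7249·0.7396/41.7135) = 0.2570.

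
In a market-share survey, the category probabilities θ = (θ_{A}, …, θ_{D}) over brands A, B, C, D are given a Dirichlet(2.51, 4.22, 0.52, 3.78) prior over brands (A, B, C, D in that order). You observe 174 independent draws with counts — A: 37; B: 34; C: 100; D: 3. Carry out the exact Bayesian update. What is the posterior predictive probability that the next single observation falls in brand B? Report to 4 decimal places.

The Dirichlet prior is conjugate to the Multinomial likelihood: each posterior αⱼ = prior αⱼ + observed count nⱼ.
Posterior concentration: (39.51, 38.22, 100.52, 6.78), total = 185.03.
P(next = B | data) = α_{B}/Σα = 0.2066.

0.2066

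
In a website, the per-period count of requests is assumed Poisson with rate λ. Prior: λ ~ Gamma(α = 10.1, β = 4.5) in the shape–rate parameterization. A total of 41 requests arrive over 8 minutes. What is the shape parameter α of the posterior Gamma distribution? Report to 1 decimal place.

With a Gamma(shape α, rate β) prior, the Poisson likelihood is conjugate: the posterior is Gamma(α + ΣXᵢ, β + n).
Posterior: Gamma(α+S, β+n) = Gamma(10.1+41, 4.5+8) = Gamma(51.1, 12.5).
Posterior α = 51.1.

51.1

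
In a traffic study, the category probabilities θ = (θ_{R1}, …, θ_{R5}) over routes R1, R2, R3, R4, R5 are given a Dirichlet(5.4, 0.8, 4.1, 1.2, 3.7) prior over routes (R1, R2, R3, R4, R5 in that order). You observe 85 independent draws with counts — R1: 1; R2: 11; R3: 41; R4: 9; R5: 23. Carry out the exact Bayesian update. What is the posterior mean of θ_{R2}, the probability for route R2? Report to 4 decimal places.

0.1178

The Dirichlet prior is conjugate to the Multinomial likelihood: each posterior αⱼ = prior αⱼ + observed count nⱼ.
Posterior concentration: (6.4, 11.8, 45.1, 10.2, 26.7), total = 100.2.
E[θ_{R2}|data] = α_{R2}/Σα = 11.8/100.2 = 0.1178.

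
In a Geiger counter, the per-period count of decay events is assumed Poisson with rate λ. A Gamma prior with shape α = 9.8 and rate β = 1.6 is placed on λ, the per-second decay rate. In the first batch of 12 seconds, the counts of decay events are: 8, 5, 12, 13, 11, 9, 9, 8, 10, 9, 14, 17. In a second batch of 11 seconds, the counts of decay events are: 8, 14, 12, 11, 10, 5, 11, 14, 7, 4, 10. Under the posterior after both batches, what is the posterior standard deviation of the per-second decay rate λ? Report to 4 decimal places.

With a Gamma(shape α, rate β) prior, the Poisson likelihood is conjugate: the posterior is Gamma(α + ΣXᵢ, β + n).
Batch 1: sum of counts S = 125 over n = 12 seconds.
After batch 1: Gamma(α+S, β+n) = Gamma(9.8+125, 1.6+12) = Gamma(134.8, 13.6).
Batch 2: sum of counts S = 106 over n = 11 seconds.
After batch 2: Gamma(α+S, β+n) = Gamma(134.8+106, 13.6+11) = Gamma(240.8, 24.6).
SD = √α/β = √240.8/24.6 = 0.6308.

0.6308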